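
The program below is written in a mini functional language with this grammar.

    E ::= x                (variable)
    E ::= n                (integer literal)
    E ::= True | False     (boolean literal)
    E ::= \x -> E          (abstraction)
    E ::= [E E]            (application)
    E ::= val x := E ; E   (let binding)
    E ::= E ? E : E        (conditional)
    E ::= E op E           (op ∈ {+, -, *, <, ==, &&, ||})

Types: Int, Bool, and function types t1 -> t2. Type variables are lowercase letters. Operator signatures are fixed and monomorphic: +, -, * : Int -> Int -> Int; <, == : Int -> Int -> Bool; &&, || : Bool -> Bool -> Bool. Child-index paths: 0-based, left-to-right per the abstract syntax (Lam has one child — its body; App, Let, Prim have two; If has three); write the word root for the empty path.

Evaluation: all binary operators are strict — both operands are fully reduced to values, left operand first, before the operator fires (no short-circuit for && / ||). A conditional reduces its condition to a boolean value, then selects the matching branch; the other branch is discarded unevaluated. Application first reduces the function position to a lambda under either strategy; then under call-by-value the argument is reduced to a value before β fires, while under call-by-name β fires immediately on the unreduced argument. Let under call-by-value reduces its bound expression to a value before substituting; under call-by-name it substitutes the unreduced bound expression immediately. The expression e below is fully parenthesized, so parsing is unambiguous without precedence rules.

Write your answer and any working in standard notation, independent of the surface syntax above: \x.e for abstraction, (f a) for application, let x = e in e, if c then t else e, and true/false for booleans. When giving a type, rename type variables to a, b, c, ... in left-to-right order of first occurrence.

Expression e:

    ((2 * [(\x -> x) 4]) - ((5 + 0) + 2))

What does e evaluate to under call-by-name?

Answer: 1

Working:
step 0: ((2 * ((\x.x) 4)) - ((5 + 0) + 2))
step 1: [beta@0.1] ((2 * 4) - ((5 + 0) + 2))
step 2: [delta@0] (8 - ((5 + 0) + 2))
step 3: [delta@1.0] (8 - (5 + 2))
step 4: [delta@1] (8 - 7)
step 5: [delta@root] 1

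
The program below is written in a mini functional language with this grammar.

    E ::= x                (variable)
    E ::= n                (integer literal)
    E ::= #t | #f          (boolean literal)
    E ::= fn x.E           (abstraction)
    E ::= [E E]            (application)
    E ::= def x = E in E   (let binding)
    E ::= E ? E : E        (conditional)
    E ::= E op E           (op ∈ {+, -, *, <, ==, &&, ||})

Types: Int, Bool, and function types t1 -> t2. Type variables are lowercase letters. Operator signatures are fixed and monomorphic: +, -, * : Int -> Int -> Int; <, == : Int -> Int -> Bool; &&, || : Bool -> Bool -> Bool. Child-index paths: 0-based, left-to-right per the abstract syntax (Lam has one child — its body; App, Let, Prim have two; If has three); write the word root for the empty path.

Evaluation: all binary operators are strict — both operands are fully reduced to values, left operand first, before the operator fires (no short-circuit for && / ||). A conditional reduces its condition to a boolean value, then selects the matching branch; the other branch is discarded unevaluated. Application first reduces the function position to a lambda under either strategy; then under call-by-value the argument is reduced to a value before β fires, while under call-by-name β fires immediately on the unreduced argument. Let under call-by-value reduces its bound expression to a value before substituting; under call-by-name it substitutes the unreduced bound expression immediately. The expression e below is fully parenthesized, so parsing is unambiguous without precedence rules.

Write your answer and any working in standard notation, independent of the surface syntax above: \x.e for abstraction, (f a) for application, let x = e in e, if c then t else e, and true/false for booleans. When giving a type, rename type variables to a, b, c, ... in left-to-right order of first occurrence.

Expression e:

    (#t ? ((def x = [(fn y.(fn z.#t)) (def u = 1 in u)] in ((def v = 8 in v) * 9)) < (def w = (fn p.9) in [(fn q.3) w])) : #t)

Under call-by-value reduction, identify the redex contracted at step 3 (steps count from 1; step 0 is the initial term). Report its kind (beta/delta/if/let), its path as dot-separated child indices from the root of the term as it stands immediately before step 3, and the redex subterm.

Derivation:
step 0: (if true then ((let x = ((\y.(\z.true)) (let u = 1 in u)) in ((let v = 8 in v) * 9)) < (let w = (\p.9) in ((\q.3) w))) else true)
step 1: [if@root] ((let x = ((\y.(\z.true)) (let u = 1 in u)) in ((let v = 8 in v) * 9)) < (let w = (\p.9) in ((\q.3) w)))
step 2: [let@0.0.1] ((let x = ((\y.(\z.true)) 1) in ((let v = 8 in v) * 9)) < (let w = (\p.9) in ((\q.3) w)))
step 3: [beta@0.0] ((let x = (\z.true) in ((let v = 8 in v) * 9)) < (let w = (\p.9) in ((\q.3) w)))

Answer: beta at 0.0 : ((\y.(\z.true)) 1)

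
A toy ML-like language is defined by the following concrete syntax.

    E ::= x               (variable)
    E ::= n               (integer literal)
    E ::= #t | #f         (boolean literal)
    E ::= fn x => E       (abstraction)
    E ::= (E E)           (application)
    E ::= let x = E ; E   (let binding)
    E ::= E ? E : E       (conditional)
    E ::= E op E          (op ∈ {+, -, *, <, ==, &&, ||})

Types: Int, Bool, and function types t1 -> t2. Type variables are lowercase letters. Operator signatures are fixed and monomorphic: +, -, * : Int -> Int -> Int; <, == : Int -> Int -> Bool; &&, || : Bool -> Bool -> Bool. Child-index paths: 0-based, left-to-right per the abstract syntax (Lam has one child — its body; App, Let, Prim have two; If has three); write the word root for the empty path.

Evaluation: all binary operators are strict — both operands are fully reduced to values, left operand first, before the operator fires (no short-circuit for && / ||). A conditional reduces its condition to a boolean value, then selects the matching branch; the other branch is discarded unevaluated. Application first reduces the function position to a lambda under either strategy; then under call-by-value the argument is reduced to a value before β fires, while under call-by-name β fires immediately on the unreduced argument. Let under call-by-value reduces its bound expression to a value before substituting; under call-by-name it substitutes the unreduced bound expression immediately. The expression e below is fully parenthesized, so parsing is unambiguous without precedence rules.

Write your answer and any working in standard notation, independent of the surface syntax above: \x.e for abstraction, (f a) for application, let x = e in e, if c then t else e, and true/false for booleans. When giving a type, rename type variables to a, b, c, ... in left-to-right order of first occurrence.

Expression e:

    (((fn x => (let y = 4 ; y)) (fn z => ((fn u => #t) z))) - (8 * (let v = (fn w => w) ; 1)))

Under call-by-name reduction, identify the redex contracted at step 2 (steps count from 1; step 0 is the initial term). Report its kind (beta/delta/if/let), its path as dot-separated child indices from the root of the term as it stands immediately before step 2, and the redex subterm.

Derivation:
step 0: (((\x.(let y = 4 in y)) (\z.((\u.true) z))) - (8 * (let v = (\w.w) in 1)))
step 1: [beta@0] ((let y = 4 in y) - (8 * (let v = (\w.w) in 1)))
step 2: [let@0] (4 - (8 * (let v = (\w.w) in 1)))

Answer: let at 0 : (let y = 4 in y)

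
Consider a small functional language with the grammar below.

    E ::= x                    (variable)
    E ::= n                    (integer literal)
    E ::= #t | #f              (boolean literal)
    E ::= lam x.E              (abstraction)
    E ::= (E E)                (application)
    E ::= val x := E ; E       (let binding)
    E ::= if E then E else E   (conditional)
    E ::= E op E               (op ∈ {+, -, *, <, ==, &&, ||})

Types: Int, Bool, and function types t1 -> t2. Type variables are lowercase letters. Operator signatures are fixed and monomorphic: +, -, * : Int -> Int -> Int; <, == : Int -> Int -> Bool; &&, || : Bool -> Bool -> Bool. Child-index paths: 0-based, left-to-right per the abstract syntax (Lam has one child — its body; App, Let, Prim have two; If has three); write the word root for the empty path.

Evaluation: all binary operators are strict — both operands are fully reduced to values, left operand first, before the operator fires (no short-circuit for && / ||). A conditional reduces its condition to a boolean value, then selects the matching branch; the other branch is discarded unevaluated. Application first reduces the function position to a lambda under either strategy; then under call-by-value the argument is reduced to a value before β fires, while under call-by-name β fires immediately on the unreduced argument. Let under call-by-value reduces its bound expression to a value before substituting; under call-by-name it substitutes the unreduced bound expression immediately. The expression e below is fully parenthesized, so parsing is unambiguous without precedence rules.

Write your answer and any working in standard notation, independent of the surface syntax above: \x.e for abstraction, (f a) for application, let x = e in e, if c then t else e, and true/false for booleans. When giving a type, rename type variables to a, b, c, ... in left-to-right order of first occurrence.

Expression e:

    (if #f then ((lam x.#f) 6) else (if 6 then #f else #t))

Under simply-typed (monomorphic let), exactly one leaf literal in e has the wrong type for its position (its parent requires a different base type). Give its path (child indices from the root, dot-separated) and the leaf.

Derivation:
  unify Bool ~ Bool
\x._ : a -> Bool
  unify a -> Bool ~ Int -> b
  unify a ~ Int
  unify Bool ~ b
_ _ : Bool
  unify Int ~ Bool
  FAIL: mismatch Int ~ Bool

Answer: 2.0 : 6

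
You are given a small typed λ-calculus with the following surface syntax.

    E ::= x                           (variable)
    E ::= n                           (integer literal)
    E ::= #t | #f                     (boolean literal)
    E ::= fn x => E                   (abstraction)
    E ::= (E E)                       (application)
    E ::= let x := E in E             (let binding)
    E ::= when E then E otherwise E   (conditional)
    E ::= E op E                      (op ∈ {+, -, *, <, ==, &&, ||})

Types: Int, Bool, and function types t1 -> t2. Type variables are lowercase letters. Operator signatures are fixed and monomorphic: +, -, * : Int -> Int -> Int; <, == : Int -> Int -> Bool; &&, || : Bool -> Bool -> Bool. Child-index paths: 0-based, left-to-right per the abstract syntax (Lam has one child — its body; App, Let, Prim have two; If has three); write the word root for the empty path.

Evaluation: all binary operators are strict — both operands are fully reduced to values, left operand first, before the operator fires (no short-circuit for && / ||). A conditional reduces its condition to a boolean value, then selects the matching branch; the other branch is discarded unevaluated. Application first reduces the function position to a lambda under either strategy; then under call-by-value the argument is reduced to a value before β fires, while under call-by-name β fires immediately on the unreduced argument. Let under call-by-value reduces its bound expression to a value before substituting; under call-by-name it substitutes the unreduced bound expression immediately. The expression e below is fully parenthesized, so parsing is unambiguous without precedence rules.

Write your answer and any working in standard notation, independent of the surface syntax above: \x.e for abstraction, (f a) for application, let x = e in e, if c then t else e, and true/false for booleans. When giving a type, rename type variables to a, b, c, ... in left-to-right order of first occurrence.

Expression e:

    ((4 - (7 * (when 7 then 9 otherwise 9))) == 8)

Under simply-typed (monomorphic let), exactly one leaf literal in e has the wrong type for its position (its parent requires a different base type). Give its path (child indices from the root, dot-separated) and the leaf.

Working:
  unify Int ~ Int
  unify Int ~ Int
  unify Int ~ Bool
  FAIL: mismatch Int ~ Bool

Answer: 0.1.1.0 : 7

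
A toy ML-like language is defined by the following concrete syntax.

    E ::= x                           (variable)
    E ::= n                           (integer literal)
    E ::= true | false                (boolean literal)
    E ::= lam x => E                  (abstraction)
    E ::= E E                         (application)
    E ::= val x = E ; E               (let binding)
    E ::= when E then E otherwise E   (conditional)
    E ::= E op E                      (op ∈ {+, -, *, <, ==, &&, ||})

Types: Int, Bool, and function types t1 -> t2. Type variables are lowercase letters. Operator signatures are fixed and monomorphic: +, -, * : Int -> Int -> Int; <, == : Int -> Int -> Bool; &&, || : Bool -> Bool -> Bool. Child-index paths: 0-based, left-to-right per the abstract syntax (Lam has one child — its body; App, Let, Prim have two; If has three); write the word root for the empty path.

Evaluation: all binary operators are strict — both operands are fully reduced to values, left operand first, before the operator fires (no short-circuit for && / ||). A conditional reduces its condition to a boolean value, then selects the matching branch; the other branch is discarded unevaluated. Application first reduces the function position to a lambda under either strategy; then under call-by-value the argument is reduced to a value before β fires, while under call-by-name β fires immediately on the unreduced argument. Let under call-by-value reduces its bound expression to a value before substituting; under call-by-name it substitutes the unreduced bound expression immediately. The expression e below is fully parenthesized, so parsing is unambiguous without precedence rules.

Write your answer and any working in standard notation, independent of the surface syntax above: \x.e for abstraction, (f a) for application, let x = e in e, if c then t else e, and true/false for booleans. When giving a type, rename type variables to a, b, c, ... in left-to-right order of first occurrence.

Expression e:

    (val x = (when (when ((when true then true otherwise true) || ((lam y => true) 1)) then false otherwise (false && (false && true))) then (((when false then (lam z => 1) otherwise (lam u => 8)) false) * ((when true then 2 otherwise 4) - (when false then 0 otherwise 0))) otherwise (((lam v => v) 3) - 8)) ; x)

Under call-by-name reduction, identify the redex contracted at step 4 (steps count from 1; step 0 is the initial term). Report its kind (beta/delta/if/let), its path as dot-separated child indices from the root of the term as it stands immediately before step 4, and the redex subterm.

Derivation:
step 0: (let x = (if (if ((if true then true else true) || ((\y.true) 1)) then false else (false && (false && true))) then (((if false then (\z.1) else (\u.8)) false) * ((if true then 2 else 4) - (if false then 0 else 0))) else (((\v.v) 3) - 8)) in x)
step 1: [let@root] (if (if ((if true then true else true) || ((\y.true) 1)) then false else (false && (false && true))) then (((if false then (\z.1) else (\u.8)) false) * ((if true then 2 else 4) - (if false then 0 else 0))) else (((\v.v) 3) - 8))
step 2: [if@0.0.0] (if (if (true || ((\y.true) 1)) then false else (false && (false && true))) then (((if false then (\z.1) else (\u.8)) false) * ((if true then 2 else 4) - (if false then 0 else 0))) else (((\v.v) 3) - 8))
step 3: [beta@0.0.1] (if (if (true || true) then false else (false && (false && true))) then (((if false then (\z.1) else (\u.8)) false) * ((if true then 2 else 4) - (if false then 0 else 0))) else (((\v.v) 3) - 8))
step 4: [delta@0.0] (if (if true then false else (false && (false && true))) then (((if false then (\z.1) else (\u.8)) false) * ((if true then 2 else 4) - (if false then 0 else 0))) else (((\v.v) 3) - 8))

Answer: delta at 0.0 : (true || true)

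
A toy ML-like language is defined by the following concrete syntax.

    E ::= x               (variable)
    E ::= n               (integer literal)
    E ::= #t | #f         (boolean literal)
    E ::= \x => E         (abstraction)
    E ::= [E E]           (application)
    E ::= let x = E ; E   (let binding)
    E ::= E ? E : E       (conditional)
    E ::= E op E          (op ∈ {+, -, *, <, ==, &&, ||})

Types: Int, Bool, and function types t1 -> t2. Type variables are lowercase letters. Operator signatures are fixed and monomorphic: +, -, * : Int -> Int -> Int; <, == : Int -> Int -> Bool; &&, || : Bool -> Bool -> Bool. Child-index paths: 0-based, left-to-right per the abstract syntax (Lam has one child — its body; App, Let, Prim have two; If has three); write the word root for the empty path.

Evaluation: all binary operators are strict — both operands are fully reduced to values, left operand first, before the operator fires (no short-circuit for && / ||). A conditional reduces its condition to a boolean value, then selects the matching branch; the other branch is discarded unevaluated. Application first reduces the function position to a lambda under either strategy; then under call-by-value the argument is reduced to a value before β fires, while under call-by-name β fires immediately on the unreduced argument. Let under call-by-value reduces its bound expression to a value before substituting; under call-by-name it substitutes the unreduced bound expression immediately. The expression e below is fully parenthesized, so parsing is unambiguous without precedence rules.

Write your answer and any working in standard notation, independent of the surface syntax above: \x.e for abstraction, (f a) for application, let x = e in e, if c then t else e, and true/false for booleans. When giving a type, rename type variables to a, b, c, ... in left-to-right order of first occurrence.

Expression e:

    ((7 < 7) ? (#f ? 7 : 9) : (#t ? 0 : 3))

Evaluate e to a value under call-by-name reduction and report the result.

Answer: 0

Trace:
step 0: (if (7 < 7) then (if false then 7 else 9) else (if true then 0 else 3))
step 1: [delta@0] (if false then (if false then 7 else 9) else (if true then 0 else 3))
step 2: [if@root] (if true then 0 else 3)
step 3: [if@root] 0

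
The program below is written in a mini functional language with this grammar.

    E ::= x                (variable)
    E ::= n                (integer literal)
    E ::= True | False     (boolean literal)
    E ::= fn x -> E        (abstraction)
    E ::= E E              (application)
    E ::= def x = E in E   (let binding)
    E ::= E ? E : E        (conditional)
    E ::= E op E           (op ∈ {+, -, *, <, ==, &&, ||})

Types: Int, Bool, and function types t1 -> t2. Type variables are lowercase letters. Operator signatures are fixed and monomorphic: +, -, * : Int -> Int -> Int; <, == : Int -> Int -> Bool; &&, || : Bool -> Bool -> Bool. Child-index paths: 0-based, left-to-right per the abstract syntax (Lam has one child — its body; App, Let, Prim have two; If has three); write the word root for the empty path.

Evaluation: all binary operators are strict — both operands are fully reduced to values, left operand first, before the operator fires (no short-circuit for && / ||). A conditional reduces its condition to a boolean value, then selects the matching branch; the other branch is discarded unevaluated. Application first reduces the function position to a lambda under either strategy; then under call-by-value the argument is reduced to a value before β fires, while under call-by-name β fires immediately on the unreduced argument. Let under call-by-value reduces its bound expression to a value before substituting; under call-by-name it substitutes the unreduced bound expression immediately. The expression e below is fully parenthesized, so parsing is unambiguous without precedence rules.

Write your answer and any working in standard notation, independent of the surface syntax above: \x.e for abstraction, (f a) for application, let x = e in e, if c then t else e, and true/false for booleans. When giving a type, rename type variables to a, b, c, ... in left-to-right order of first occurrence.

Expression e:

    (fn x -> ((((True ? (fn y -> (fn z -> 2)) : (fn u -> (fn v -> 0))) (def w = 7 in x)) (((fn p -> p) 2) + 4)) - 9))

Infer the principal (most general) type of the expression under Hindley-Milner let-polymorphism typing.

Trace:
  unify Bool ~ Bool
\z._ : c -> Int
\y._ : b -> c -> Int
\v._ : e -> Int
\u._ : d -> e -> Int
  unify b -> c -> Int ~ d -> e -> Int
  unify b ~ d
  unify c -> Int ~ e -> Int
  unify c ~ e
  unify Int ~ Int
let w : Int
x : a
  unify d -> e -> Int ~ a -> f
  unify d ~ a
  unify e -> Int ~ f
_ _ : e -> Int
p : g
\p._ : g -> g
  unify g -> g ~ Int -> h
  unify g ~ Int
  unify Int ~ h
_ _ : Int
  unify Int ~ Int
  unify Int ~ Int
  unify e -> Int ~ Int -> i
  unify e ~ Int
  unify Int ~ i
_ _ : Int
  unify Int ~ Int
  unify Int ~ Int
\x._ : a -> Int

Answer: a -> Int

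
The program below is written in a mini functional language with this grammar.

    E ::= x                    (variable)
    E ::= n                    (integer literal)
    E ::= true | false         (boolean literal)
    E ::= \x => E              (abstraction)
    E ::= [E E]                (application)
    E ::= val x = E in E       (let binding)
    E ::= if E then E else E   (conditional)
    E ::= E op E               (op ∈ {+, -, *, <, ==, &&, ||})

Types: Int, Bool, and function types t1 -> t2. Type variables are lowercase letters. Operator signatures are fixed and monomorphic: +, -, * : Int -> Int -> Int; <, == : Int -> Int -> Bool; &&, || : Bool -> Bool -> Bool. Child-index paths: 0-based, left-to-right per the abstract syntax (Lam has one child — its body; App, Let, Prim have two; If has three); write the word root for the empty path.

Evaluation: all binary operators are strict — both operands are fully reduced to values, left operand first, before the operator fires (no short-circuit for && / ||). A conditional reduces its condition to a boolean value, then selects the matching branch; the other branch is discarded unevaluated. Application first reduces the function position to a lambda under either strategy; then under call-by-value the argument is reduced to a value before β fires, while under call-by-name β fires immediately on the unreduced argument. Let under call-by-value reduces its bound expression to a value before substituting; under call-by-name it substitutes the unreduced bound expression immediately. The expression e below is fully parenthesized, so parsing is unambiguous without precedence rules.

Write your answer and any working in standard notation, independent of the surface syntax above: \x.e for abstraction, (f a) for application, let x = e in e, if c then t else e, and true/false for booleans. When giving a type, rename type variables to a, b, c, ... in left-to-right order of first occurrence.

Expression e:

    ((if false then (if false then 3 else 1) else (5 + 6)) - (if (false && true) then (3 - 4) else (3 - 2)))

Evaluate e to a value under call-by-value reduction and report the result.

Derivation:
step 0: ((if false then (if false then 3 else 1) else (5 + 6)) - (if (false && true) then (3 - 4) else (3 - 2)))
step 1: [if@0] ((5 + 6) - (if (false && true) then (3 - 4) else (3 - 2)))
step 2: [delta@0] (11 - (if (false && true) then (3 - 4) else (3 - 2)))
step 3: [delta@1.0] (11 - (if false then (3 - 4) else (3 - 2)))
step 4: [if@1] (11 - (3 - 2))
step 5: [delta@1] (11 - 1)
step 6: [delta@root] 10

Answer: 10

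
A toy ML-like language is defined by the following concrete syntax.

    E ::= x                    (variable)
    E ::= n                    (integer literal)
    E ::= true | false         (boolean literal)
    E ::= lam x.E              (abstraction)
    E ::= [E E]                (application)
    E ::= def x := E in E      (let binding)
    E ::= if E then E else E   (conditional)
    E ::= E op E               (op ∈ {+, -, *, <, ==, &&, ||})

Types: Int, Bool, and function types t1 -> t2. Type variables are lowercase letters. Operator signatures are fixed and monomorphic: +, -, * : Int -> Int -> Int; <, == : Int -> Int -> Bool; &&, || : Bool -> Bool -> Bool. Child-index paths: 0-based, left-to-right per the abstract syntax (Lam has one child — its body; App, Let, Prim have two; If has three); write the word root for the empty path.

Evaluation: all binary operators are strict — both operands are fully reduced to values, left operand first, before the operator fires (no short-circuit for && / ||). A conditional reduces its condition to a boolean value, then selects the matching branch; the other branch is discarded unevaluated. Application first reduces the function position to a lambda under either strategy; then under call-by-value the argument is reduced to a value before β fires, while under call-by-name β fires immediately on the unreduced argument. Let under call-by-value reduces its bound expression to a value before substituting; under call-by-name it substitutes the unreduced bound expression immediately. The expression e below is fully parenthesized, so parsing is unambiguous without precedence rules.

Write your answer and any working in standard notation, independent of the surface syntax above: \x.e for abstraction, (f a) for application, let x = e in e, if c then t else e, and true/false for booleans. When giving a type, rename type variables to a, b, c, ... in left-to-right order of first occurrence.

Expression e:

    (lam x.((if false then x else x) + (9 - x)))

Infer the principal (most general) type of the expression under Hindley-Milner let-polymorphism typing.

Answer: Int -> Int

Derivation:
  unify Bool ~ Bool
x : a
x : a
  unify a ~ a
  unify a ~ Int
  unify Int ~ Int
x : Int
  unify Int ~ Int
  unify Int ~ Int
\x._ : Int -> Int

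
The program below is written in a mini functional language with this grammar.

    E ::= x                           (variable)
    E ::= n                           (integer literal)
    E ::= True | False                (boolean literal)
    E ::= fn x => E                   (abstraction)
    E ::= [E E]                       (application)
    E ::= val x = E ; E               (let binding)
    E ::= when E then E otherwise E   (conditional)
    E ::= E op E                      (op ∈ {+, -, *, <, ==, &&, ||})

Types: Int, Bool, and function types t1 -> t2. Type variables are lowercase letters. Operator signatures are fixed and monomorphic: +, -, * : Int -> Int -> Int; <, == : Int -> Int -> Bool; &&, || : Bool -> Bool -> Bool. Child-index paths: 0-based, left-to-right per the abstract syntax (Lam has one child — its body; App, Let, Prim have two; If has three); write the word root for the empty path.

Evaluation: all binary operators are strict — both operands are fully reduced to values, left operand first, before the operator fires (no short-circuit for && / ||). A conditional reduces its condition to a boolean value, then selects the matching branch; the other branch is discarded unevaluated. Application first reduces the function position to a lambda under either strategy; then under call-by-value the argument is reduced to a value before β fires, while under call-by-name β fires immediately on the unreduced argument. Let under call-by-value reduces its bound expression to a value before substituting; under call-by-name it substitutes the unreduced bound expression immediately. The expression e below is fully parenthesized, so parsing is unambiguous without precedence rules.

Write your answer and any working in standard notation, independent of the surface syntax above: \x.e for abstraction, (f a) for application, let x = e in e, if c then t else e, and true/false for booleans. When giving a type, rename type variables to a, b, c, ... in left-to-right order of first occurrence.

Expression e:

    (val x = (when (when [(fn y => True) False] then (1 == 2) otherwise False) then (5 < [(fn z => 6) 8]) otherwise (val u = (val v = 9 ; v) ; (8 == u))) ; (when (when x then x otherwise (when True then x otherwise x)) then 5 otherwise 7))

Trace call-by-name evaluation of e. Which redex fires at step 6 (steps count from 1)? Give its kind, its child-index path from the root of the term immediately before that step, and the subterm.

Derivation:
step 0: (let x = (if (if ((\y.true) false) then (1 == 2) else false) then (5 < ((\z.6) 8)) else (let u = (let v = 9 in v) in (8 == u))) in (if (if x then x else (if true then x else x)) then 5 else 7))
step 1: [let@root] (if (if (if (if ((\y.true) false) then (1 == 2) else false) then (5 < ((\z.6) 8)) else (let u = (let v = 9 in v) in (8 == u))) then (if (if ((\y.true) false) then (1 == 2) else false) then (5 < ((\z.6) 8)) else (let u = (let v = 9 in v) in (8 == u))) else (if true then (if (if ((\y.true) false) then (1 == 2) else false) then (5 < ((\z.6) 8)) else (let u = (let v = 9 in v) in (8 == u))) else (if (if ((\y.true) false) then (1 == 2) else false) then (5 < ((\z.6) 8)) else (let u = (let v = 9 in v) in (8 == u))))) then 5 else 7)
step 2: [beta@0.0.0.0] (if (if (if (if true then (1 == 2) else false) then (5 < ((\z.6) 8)) else (let u = (let v = 9 in v) in (8 == u))) then (if (if ((\y.true) false) then (1 == 2) else false) then (5 < ((\z.6) 8)) else (let u = (let v = 9 in v) in (8 == u))) else (if true then (if (if ((\y.true) false) then (1 == 2) else false) then (5 < ((\z.6) 8)) else (let u = (let v = 9 in v) in (8 == u))) else (if (if ((\y.true) false) then (1 == 2) else false) then (5 < ((\z.6) 8)) else (let u = (let v = 9 in v) in (8 == u))))) then 5 else 7)
step 3: [if@0.0.0] (if (if (if (1 == 2) then (5 < ((\z.6) 8)) else (let u = (let v = 9 in v) in (8 == u))) then (if (if ((\y.true) false) then (1 == 2) else false) then (5 < ((\z.6) 8)) else (let u = (let v = 9 in v) in (8 == u))) else (if true then (if (if ((\y.true) false) then (1 == 2) else false) then (5 < ((\z.6) 8)) else (let u = (let v = 9 in v) in (8 == u))) else (if (if ((\y.true) false) then (1 == 2) else false) then (5 < ((\z.6) 8)) else (let u = (let v = 9 in v) in (8 == u))))) then 5 else 7)
step 4: [delta@0.0.0] (if (if (if false then (5 < ((\z.6) 8)) else (let u = (let v = 9 in v) in (8 == u))) then (if (if ((\y.true) false) then (1 == 2) else false) then (5 < ((\z.6) 8)) else (let u = (let v = 9 in v) in (8 == u))) else (if true then (if (if ((\y.true) false) then (1 == 2) else false) then (5 < ((\z.6) 8)) else (let u = (let v = 9 in v) in (8 == u))) else (if (if ((\y.true) false) then (1 == 2) else false) then (5 < ((\z.6) 8)) else (let u = (let v = 9 in v) in (8 == u))))) then 5 else 7)
step 5: [if@0.0] (if (if (let u = (let v = 9 in v) in (8 == u)) then (if (if ((\y.true) false) then (1 == 2) else false) then (5 < ((\z.6) 8)) else (let u = (let v = 9 in v) in (8 == u))) else (if true then (if (if ((\y.true) false) then (1 == 2) else false) then (5 < ((\z.6) 8)) else (let u = (let v = 9 in v) in (8 == u))) else (if (if ((\y.true) false) then (1 == 2) else false) then (5 < ((\z.6) 8)) else (let u = (let v = 9 in v) in (8 == u))))) then 5 else 7)
step 6: [let@0.0] (if (if (8 == (let v = 9 in v)) then (if (if ((\y.true) false) then (1 == 2) else false) then (5 < ((\z.6) 8)) else (let u = (let v = 9 in v) in (8 == u))) else (if true then (if (if ((\y.true) false) then (1 == 2) else false) then (5 < ((\z.6) 8)) else (let u = (let v = 9 in v) in (8 == u))) else (if (if ((\y.true) false) then (1 == 2) else false) then (5 < ((\z.6) 8)) else (let u = (let v = 9 in v) in (8 == u))))) then 5 else 7)

Answer: let at 0.0 : (let u = (let v = 9 in v) in (8 == u))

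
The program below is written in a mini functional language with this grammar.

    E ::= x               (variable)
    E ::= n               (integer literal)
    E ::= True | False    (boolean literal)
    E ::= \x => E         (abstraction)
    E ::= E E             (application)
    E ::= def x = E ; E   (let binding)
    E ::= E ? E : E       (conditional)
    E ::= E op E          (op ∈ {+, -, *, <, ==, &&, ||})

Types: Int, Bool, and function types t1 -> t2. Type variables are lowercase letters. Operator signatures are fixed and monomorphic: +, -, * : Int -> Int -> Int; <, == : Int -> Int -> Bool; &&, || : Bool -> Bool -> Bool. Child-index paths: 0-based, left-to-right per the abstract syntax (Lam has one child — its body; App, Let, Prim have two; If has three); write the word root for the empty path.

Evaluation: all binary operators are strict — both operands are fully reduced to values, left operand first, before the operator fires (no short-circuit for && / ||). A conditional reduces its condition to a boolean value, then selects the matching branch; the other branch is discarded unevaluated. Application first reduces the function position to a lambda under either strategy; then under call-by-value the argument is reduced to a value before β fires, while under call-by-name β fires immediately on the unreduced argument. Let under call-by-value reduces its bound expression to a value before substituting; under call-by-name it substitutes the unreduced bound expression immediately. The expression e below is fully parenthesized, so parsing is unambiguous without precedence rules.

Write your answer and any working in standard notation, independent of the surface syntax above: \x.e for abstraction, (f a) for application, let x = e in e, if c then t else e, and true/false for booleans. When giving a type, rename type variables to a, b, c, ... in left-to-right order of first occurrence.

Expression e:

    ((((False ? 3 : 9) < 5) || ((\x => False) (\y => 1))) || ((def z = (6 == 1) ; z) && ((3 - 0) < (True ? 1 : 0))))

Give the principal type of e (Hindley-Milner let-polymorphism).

Answer: Bool

Trace:
  unify Bool ~ Bool
  unify Int ~ Int
  unify Int ~ Int
  unify Int ~ Int
  unify Bool ~ Bool
\x._ : a -> Bool
\y._ : b -> Int
  unify a -> Bool ~ (b -> Int) -> c
  unify a ~ b -> Int
  unify Bool ~ c
_ _ : Bool
  unify Bool ~ Bool
  unify Bool ~ Bool
  unify Int ~ Int
  unify Int ~ Int
let z : Bool
z : Bool
  unify Bool ~ Bool
  unify Int ~ Int
  unify Int ~ Int
  unify Int ~ Int
  unify Bool ~ Bool
  unify Int ~ Int
  unify Int ~ Int
  unify Bool ~ Bool
  unify Bool ~ Bool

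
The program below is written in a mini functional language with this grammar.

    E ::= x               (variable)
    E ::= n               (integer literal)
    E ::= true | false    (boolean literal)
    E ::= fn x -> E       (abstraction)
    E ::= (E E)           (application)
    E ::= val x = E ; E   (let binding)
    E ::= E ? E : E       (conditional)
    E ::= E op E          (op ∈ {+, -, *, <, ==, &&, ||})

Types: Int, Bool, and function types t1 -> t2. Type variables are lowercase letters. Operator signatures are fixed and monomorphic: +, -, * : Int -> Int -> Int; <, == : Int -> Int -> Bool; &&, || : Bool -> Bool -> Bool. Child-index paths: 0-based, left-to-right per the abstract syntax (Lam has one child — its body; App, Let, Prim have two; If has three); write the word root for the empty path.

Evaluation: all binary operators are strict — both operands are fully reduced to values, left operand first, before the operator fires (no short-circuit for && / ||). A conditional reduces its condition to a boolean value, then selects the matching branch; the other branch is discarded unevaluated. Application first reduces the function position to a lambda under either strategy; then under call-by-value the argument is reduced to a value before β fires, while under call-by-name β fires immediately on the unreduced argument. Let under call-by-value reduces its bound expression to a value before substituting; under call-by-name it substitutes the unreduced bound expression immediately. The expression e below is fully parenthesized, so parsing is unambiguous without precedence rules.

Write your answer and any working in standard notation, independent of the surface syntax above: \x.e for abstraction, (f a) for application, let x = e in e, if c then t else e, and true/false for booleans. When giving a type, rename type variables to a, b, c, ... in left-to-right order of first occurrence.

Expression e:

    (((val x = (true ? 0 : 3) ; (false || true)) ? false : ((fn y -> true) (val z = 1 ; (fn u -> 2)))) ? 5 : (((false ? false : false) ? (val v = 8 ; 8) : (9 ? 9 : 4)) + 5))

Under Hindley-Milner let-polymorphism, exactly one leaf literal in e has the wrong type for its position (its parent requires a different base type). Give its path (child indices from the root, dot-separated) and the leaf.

Derivation:
  unify Bool ~ Bool
  unify Int ~ Int
let x : Int
  unify Bool ~ Bool
  unify Bool ~ Bool
  unify Bool ~ Bool
\y._ : a -> Bool
let z : Int
\u._ : b -> Int
  unify a -> Bool ~ (b -> Int) -> c
  unify a ~ b -> Int
  unify Bool ~ c
_ _ : Bool
  unify Bool ~ Bool
  unify Bool ~ Bool
  unify Bool ~ Bool
  unify Bool ~ Bool
  unify Bool ~ Bool
let v : Int
  unify Int ~ Bool
  FAIL: mismatch Int ~ Bool

Answer: 2.0.2.0 : 9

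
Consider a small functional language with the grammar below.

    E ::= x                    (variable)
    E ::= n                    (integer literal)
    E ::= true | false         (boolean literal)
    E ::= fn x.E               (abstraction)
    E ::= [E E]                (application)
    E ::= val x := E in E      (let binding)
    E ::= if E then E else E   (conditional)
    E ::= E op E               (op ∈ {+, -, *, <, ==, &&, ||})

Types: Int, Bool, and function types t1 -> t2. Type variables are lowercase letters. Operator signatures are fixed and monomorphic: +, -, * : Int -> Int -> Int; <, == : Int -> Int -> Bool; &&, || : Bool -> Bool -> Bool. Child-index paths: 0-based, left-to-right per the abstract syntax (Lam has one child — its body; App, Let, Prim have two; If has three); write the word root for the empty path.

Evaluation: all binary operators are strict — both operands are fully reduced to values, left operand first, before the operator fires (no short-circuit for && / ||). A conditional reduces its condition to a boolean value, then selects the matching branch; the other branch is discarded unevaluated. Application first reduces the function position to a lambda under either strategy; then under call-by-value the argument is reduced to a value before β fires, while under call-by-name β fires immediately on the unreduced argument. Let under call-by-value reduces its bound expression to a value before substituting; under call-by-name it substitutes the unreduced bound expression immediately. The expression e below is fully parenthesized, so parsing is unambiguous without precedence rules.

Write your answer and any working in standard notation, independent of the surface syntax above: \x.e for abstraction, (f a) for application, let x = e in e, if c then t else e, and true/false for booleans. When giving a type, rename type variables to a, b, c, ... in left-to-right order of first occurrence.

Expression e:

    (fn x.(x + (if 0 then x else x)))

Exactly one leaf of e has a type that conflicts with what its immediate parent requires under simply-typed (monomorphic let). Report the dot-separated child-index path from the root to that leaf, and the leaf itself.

Working:
x : a
  unify a ~ Int
  unify Int ~ Bool
  FAIL: mismatch Int ~ Bool

Answer: 0.1.0 : 0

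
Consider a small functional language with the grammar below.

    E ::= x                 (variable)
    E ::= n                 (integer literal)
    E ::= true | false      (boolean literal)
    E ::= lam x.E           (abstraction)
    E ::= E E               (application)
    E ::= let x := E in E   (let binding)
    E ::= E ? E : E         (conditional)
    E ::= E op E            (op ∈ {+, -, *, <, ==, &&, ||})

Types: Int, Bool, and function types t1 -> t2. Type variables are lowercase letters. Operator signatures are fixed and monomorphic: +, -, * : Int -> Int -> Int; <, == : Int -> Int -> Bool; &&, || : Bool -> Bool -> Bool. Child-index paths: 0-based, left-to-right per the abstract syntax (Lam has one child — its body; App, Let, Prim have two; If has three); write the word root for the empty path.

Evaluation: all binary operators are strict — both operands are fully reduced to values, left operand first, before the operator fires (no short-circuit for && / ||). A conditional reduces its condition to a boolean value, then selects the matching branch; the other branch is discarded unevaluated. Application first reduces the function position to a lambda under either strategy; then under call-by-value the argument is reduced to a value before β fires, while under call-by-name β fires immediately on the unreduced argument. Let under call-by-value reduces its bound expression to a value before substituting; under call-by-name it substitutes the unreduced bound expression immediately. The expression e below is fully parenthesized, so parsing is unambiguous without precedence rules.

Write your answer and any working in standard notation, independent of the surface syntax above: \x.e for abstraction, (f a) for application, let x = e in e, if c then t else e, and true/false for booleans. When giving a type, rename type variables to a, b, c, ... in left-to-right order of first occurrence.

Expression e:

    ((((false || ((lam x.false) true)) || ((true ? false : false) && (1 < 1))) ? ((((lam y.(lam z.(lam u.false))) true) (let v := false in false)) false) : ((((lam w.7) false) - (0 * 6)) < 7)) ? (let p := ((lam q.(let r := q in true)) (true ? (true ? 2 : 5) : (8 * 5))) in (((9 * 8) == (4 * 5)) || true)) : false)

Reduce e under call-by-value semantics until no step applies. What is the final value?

Answer: false

Trace:
step 0: (if (if ((false || ((\x.false) true)) || ((if true then false else false) && (1 < 1))) then ((((\y.(\z.(\u.false))) true) (let v = false in false)) false) else ((((\w.7) false) - (0 * 6)) < 7)) then (let p = ((\q.(let r = q in true)) (if true then (if true then 2 else 5) else (8 * 5))) in (((9 * 8) == (4 * 5)) || true)) else false)
step 1: [beta@0.0.0.1] (if (if ((false || false) || ((if true then false else false) && (1 < 1))) then ((((\y.(\z.(\u.false))) true) (let v = false in false)) false) else ((((\w.7) false) - (0 * 6)) < 7)) then (let p = ((\q.(let r = q in true)) (if true then (if true then 2 else 5) else (8 * 5))) in (((9 * 8) == (4 * 5)) || true)) else false)
step 2: [delta@0.0.0] (if (if (false || ((if true then false else false) && (1 < 1))) then ((((\y.(\z.(\u.false))) true) (let v = false in false)) false) else ((((\w.7) false) - (0 * 6)) < 7)) then (let p = ((\q.(let r = q in true)) (if true then (if true then 2 else 5) else (8 * 5))) in (((9 * 8) == (4 * 5)) || true)) else false)
step 3: [if@0.0.1.0] (if (if (false || (false && (1 < 1))) then ((((\y.(\z.(\u.false))) true) (let v = false in false)) false) else ((((\w.7) false) - (0 * 6)) < 7)) then (let p = ((\q.(let r = q in true)) (if true then (if true then 2 else 5) else (8 * 5))) in (((9 * 8) == (4 * 5)) || true)) else false)
step 4: [delta@0.0.1.1] (if (if (false || (false && false)) then ((((\y.(\z.(\u.false))) true) (let v = false in false)) false) else ((((\w.7) false) - (0 * 6)) < 7)) then (let p = ((\q.(let r = q in true)) (if true then (if true then 2 else 5) else (8 * 5))) in (((9 * 8) == (4 * 5)) || true)) else false)
step 5: [delta@0.0.1] (if (if (false || false) then ((((\y.(\z.(\u.false))) true) (let v = false in false)) false) else ((((\w.7) false) - (0 * 6)) < 7)) then (let p = ((\q.(let r = q in true)) (if true then (if true then 2 else 5) else (8 * 5))) in (((9 * 8) == (4 * 5)) || true)) else false)
step 6: [delta@0.0] (if (if false then ((((\y.(\z.(\u.false))) true) (let v = false in false)) false) else ((((\w.7) false) - (0 * 6)) < 7)) then (let p = ((\q.(let r = q in true)) (if true then (if true then 2 else 5) else (8 * 5))) in (((9 * 8) == (4 * 5)) || true)) else false)
step 7: [if@0] (if ((((\w.7) false) - (0 * 6)) < 7) then (let p = ((\q.(let r = q in true)) (if true then (if true then 2 else 5) else (8 * 5))) in (((9 * 8) == (4 * 5)) || true)) else false)
step 8: [beta@0.0.0] (if ((7 - (0 * 6)) < 7) then (let p = ((\q.(let r = q in true)) (if true then (if true then 2 else 5) else (8 * 5))) in (((9 * 8) == (4 * 5)) || true)) else false)
step 9: [delta@0.0.1] (if ((7 - 0) < 7) then (let p = ((\q.(let r = q in true)) (if true then (if true then 2 else 5) else (8 * 5))) in (((9 * 8) == (4 * 5)) || true)) else false)
step 10: [delta@0.0] (if (7 < 7) then (let p = ((\q.(let r = q in true)) (if true then (if true then 2 else 5) else (8 * 5))) in (((9 * 8) == (4 * 5)) || true)) else false)
step 11: [delta@0] (if false then (let p = ((\q.(let r = q in true)) (if true then (if true then 2 else 5) else (8 * 5))) in (((9 * 8) == (4 * 5)) || true)) else false)
step 12: [if@root] false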